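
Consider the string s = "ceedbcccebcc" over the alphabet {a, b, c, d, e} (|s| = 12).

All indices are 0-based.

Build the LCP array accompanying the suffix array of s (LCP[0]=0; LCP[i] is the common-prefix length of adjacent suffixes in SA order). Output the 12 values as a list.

[0, 3, 0, 1, 2, 2, 1, 2, 0, 0, 1, 1]

rank | idx | suffix
   0 |   9 | bcc
   1 |   4 | bcccebcc
   2 |  11 | c
   3 |  10 | cc
   4 |   5 | cccebcc
   5 |   6 | ccebcc
   6 |   7 | cebcc
   7 |   0 | ceedbcccebcc
   8 |   3 | dbcccebcc
   9 |   8 | ebcc
  10 |   2 | edbcccebcc
  11 |   1 | eedbcccebcc

SA = [9, 4, 11, 10, 5, 6, 7, 0, 3, 8, 2, 1]
i: (SA[i-1],SA[i]) lcp shared
  1: (9,4) 3 'bcc'
  2: (4,11) 0 ''
  3: (11,10) 1 'c'
  4: (10,5) 2 'cc'
  5: (5,6) 2 'cc'
  6: (6,7) 1 'c'
  7: (7,0) 2 'ce'
  8: (0,3) 0 ''
  9: (3,8) 0 ''
  10: (8,2) 1 'e'
  11: (2,1) 1 'e'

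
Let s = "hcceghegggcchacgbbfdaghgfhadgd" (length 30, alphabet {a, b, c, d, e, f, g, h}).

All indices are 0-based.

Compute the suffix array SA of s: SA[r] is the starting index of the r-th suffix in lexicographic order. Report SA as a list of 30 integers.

rank | idx | suffix
   0 |  13 | acgbbfdaghgfhadgd
   1 |  26 | adgd
   2 |  20 | aghgfhadgd
   3 |  16 | bbfdaghgfhadgd
   4 |  17 | bfdaghgfhadgd
   5 |   1 | cceghegggcchacgbbfdaghgfhadgd
   6 |  10 | cchacgbbfdaghgfhadgd
   7 |   2 | ceghegggcchacgbbfdaghgfhadgd
   8 |  14 | cgbbfdaghgfhadgd
   9 |  11 | chacgbbfdaghgfhadgd
  10 |  29 | d
  11 |  19 | daghgfhadgd
  12 |  27 | dgd
  13 |   6 | egggcchacgbbfdaghgfhadgd
  14 |   3 | eghegggcchacgbbfdaghgfhadgd
  15 |  18 | fdaghgfhadgd
  16 |  24 | fhadgd
  17 |  15 | gbbfdaghgfhadgd
  18 |   9 | gcchacgbbfdaghgfhadgd
  19 |  28 | gd
  20 |  23 | gfhadgd
  21 |   8 | ggcchacgbbfdaghgfhadgd
  22 |   7 | gggcchacgbbfdaghgfhadgd
  23 |   4 | ghegggcchacgbbfdaghgfhadgd
  24 |  21 | ghgfhadgd
  25 |  12 | hacgbbfdaghgfhadgd
  26 |  25 | hadgd
  27 |   0 | hcceghegggcchacgbbfdaghgfhadgd
  28 |   5 | hegggcchacgbbfdaghgfhadgd
  29 |  22 | hgfhadgd

[13, 26, 20, 16, 17, 1, 10, 2, 14, 11, 29, 19, 27, 6, 3, 18, 24, 15, 9, 28, 23, 8, 7, 4, 21, 12, 25, 0, 5, 22]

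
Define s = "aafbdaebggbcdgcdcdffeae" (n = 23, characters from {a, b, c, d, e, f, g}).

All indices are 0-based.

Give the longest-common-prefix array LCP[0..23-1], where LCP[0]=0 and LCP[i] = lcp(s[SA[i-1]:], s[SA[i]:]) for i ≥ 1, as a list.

[0, 1, 2, 1, 0, 1, 1, 0, 2, 2, 0, 1, 1, 1, 0, 1, 1, 0, 1, 1, 0, 1, 1]

rank | idx | suffix
   0 |   0 | aafbdaebggbcdgcdcdffeae
   1 |  21 | ae
   2 |   5 | aebggbcdgcdcdffeae
   3 |   1 | afbdaebggbcdgcdcdffeae
   4 |  10 | bcdgcdcdffeae
   5 |   3 | bdaebggbcdgcdcdffeae
   6 |   7 | bggbcdgcdcdffeae
   7 |  14 | cdcdffeae
   8 |  16 | cdffeae
   9 |  11 | cdgcdcdffeae
  10 |   4 | daebggbcdgcdcdffeae
  11 |  15 | dcdffeae
  12 |  17 | dffeae
  13 |  12 | dgcdcdffeae
  14 |  22 | e
  15 |  20 | eae
  16 |   6 | ebggbcdgcdcdffeae
  17 |   2 | fbdaebggbcdgcdcdffeae
  18 |  19 | feae
  19 |  18 | ffeae
  20 |   9 | gbcdgcdcdffeae
  21 |  13 | gcdcdffeae
  22 |   8 | ggbcdgcdcdffeae

SA = [0, 21, 5, 1, 10, 3, 7, 14, 16, 11, 4, 15, 17, 12, 22, 20, 6, 2, 19, 18, 9, 13, 8]
rank  pair      lcp
   1  s[0:],s[21:]  1  'a'
   2  s[21:],s[5:]  2  'ae'
   3  s[5:],s[1:]  1  'a'
   4  s[1:],s[10:]  0  ''
   5  s[10:],s[3:]  1  'b'
   6  s[3:],s[7:]  1  'b'
   7  s[7:],s[14:]  0  ''
   8  s[14:],s[16:]  2  'cd'
   9  s[16:],s[11:]  2  'cd'
  10  s[11:],s[4:]  0  ''
  11  s[4:],s[15:]  1  'd'
  12  s[15:],s[17:]  1  'd'
  13  s[17:],s[12:]  1  'd'
  14  s[12:],s[22:]  0  ''
  15  s[22:],s[20:]  1  'e'
  16  s[20:],s[6:]  1  'e'
  17  s[6:],s[2:]  0  ''
  18  s[2:],s[19:]  1  'f'
  19  s[19:],s[18:]  1  'f'
  20  s[18:],s[9:]  0  ''
  21  s[9:],s[13:]  1  'g'
  22  s[13:],s[8:]  1  'g'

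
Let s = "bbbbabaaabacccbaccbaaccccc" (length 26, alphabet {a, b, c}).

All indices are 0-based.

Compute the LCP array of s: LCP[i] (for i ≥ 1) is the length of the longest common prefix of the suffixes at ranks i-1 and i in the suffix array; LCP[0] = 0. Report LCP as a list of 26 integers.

rank→(start, suffix):
  0 → (6, 'aaabacccbaccbaaccccc')
  1 → (7, 'aabacccbaccbaaccccc')
  2 → (19, 'aaccccc')
  3 → (4, 'abaaabacccbaccbaaccccc')
  4 → (8, 'abacccbaccbaaccccc')
  5 → (15, 'accbaaccccc')
  6 → (10, 'acccbaccbaaccccc')
  7 → (20, 'accccc')
  8 → (5, 'baaabacccbaccbaaccccc')
  9 → (18, 'baaccccc')
  10 → (3, 'babaaabacccbaccbaaccccc')
  11 → (14, 'baccbaaccccc')
  12 → (9, 'bacccbaccbaaccccc')
  13 → (2, 'bbabaaabacccbaccbaaccccc')
  14 → (1, 'bbbabaaabacccbaccbaaccccc')
  15 → (0, 'bbbbabaaabacccbaccbaaccccc')
  16 → (25, 'c')
  17 → (17, 'cbaaccccc')
  18 → (13, 'cbaccbaaccccc')
  19 → (24, 'cc')
  20 → (16, 'ccbaaccccc')
  21 → (12, 'ccbaccbaaccccc')
  22 → (23, 'ccc')
  23 → (11, 'cccbaccbaaccccc')
  24 → (22, 'cccc')
  25 → (21, 'ccccc')

SA = [6, 7, 19, 4, 8, 15, 10, 20, 5, 18, 3, 14, 9, 2, 1, 0, 25, 17, 13, 24, 16, 12, 23, 11, 22, 21]
i: (SA[i-1],SA[i]) lcp shared
  1: (6,7) 2 'aa'
  2: (7,19) 2 'aa'
  3: (19,4) 1 'a'
  4: (4,8) 3 'aba'
  5: (8,15) 1 'a'
  6: (15,10) 3 'acc'
  7: (10,20) 4 'accc'
  8: (20,5) 0 ''
  9: (5,18) 3 'baa'
  10: (18,3) 2 'ba'
  11: (3,14) 2 'ba'
  12: (14,9) 4 'bacc'
  13: (9,2) 1 'b'
  14: (2,1) 2 'bb'
  15: (1,0) 3 'bbb'
  16: (0,25) 0 ''
  17: (25,17) 1 'c'
  18: (17,13) 3 'cba'
  19: (13,24) 1 'c'
  20: (24,16) 2 'cc'
  21: (16,12) 4 'ccba'
  22: (12,23) 2 'cc'
  23: (23,11) 3 'ccc'
  24: (11,22) 3 'ccc'
  25: (22,21) 4 'cccc'

[0, 2, 2, 1, 3, 1, 3, 4, 0, 3, 2, 2, 4, 1, 2, 3, 0, 1, 3, 1, 2, 4, 2, 3, 3, 4]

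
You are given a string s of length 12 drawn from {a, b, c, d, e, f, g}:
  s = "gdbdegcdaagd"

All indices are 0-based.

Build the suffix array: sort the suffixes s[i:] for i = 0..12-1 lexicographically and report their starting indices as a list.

rank | idx | suffix
   0 |   8 | aagd
   1 |   9 | agd
   2 |   2 | bdegcdaagd
   3 |   6 | cdaagd
   4 |  11 | d
   5 |   7 | daagd
   6 |   1 | dbdegcdaagd
   7 |   3 | degcdaagd
   8 |   4 | egcdaagd
   9 |   5 | gcdaagd
  10 |  10 | gd
  11 |   0 | gdbdegcdaagd

[8, 9, 2, 6, 11, 7, 1, 3, 4, 5, 10, 0]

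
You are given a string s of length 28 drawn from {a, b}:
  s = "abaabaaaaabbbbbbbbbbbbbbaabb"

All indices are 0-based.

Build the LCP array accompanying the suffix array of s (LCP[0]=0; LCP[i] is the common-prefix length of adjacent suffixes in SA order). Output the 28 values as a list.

sorted suffixes:
  #0 SA[0]=5  'aaaaabbbbbbbbbbbbbbaabb'
  #1 SA[1]=6  'aaaabbbbbbbbbbbbbbaabb'
  #2 SA[2]=7  'aaabbbbbbbbbbbbbbaabb'
  #3 SA[3]=2  'aabaaaaabbbbbbbbbbbbbbaabb'
  #4 SA[4]=24  'aabb'
  #5 SA[5]=8  'aabbbbbbbbbbbbbbaabb'
  #6 SA[6]=3  'abaaaaabbbbbbbbbbbbbbaabb'
  #7 SA[7]=0  'abaabaaaaabbbbbbbbbbbbbbaabb'
  #8 SA[8]=25  'abb'
  #9 SA[9]=9  'abbbbbbbbbbbbbbaabb'
  #10 SA[10]=27  'b'
  #11 SA[11]=4  'baaaaabbbbbbbbbbbbbbaabb'
  #12 SA[12]=1  'baabaaaaabbbbbbbbbbbbbbaabb'
  #13 SA[13]=23  'baabb'
  #14 SA[14]=26  'bb'
  #15 SA[15]=22  'bbaabb'
  #16 SA[16]=21  'bbbaabb'
  #17 SA[17]=20  'bbbbaabb'
  #18 SA[18]=19  'bbbbbaabb'
  #19 SA[19]=18  'bbbbbbaabb'
  #20 SA[20]=17  'bbbbbbbaabb'
  #21 SA[21]=16  'bbbbbbbbaabb'
  #22 SA[22]=15  'bbbbbbbbbaabb'
  #23 SA[23]=14  'bbbbbbbbbbaabb'
  #24 SA[24]=13  'bbbbbbbbbbbaabb'
  #25 SA[25]=12  'bbbbbbbbbbbbaabb'
  #26 SA[26]=11  'bbbbbbbbbbbbbaabb'
  #27 SA[27]=10  'bbbbbbbbbbbbbbaabb'

SA = [5, 6, 7, 2, 24, 8, 3, 0, 25, 9, 27, 4, 1, 23, 26, 22, 21, 20, 19, 18, 17, 16, 15, 14, 13, 12, 11, 10]
rank  pair      lcp
   1  s[5:],s[6:]  4  'aaaa'
   2  s[6:],s[7:]  3  'aaa'
   3  s[7:],s[2:]  2  'aa'
   4  s[2:],s[24:]  3  'aab'
   5  s[24:],s[8:]  4  'aabb'
   6  s[8:],s[3:]  1  'a'
   7  s[3:],s[0:]  4  'abaa'
   8  s[0:],s[25:]  2  'ab'
   9  s[25:],s[9:]  3  'abb'
  10  s[9:],s[27:]  0  ''
  11  s[27:],s[4:]  1  'b'
  12  s[4:],s[1:]  3  'baa'
  13  s[1:],s[23:]  4  'baab'
  14  s[23:],s[26:]  1  'b'
  15  s[26:],s[22:]  2  'bb'
  16  s[22:],s[21:]  2  'bb'
  17  s[21:],s[20:]  3  'bbb'
  18  s[20:],s[19:]  4  'bbbb'
  19  s[19:],s[18:]  5  'bbbbb'
  20  s[18:],s[17:]  6  'bbbbbb'
  21  s[17:],s[16:]  7  'bbbbbbb'
  22  s[16:],s[15:]  8  'bbbbbbbb'
  23  s[15:],s[14:]  9  'bbbbbbbbb'
  24  s[14:],s[13:]  10  'bbbbbbbbbb'
  25  s[13:],s[12:]  11  'bbbbbbbbbbb'
  26  s[12:],s[11:]  12  'bbbbbbbbbbbb'
  27  s[11:],s[10:]  13  'bbbbbbbbbbbbb'

[0, 4, 3, 2, 3, 4, 1, 4, 2, 3, 0, 1, 3, 4, 1, 2, 2, 3, 4, 5, 6, 7, 8, 9, 10, 11, 12, 13]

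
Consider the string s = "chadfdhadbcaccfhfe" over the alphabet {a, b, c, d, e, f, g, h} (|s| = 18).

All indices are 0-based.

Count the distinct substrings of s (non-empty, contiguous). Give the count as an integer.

157

rank→(start, suffix):
  0 → (11, 'accfhfe')
  1 → (7, 'adbcaccfhfe')
  2 → (2, 'adfdhadbcaccfhfe')
  3 → (9, 'bcaccfhfe')
  4 → (10, 'caccfhfe')
  5 → (12, 'ccfhfe')
  6 → (13, 'cfhfe')
  7 → (0, 'chadfdhadbcaccfhfe')
  8 → (8, 'dbcaccfhfe')
  9 → (3, 'dfdhadbcaccfhfe')
  10 → (5, 'dhadbcaccfhfe')
  11 → (17, 'e')
  12 → (4, 'fdhadbcaccfhfe')
  13 → (16, 'fe')
  14 → (14, 'fhfe')
  15 → (6, 'hadbcaccfhfe')
  16 → (1, 'hadfdhadbcaccfhfe')
  17 → (15, 'hfe')

SA = [11, 7, 2, 9, 10, 12, 13, 0, 8, 3, 5, 17, 4, 16, 14, 6, 1, 15]
i: (SA[i-1],SA[i]) lcp shared
  1: (11,7) 1 'a'
  2: (7,2) 2 'ad'
  3: (2,9) 0 ''
  4: (9,10) 0 ''
  5: (10,12) 1 'c'
  6: (12,13) 1 'c'
  7: (13,0) 1 'c'
  8: (0,8) 0 ''
  9: (8,3) 1 'd'
  10: (3,5) 1 'd'
  11: (5,17) 0 ''
  12: (17,4) 0 ''
  13: (4,16) 1 'f'
  14: (16,14) 1 'f'
  15: (14,6) 0 ''
  16: (6,1) 3 'had'
  17: (1,15) 1 'h'

n(n+1)/2 = 18·19/2 = 171
Σ LCP = 0 + 1 + 2 + 0 + 0 + 1 + 1 + 1 + 0 + 1 + 1 + 0 + 0 + 1 + 1 + 0 + 3 + 1 = 14
distinct = 171 − 14 = 157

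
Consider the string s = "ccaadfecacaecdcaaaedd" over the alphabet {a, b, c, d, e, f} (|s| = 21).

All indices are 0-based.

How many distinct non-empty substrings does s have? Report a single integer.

rank→(start, suffix):
  0 → (15, 'aaaedd')
  1 → (2, 'aadfecacaecdcaaaedd')
  2 → (16, 'aaedd')
  3 → (8, 'acaecdcaaaedd')
  4 → (3, 'adfecacaecdcaaaedd')
  5 → (10, 'aecdcaaaedd')
  6 → (17, 'aedd')
  7 → (14, 'caaaedd')
  8 → (1, 'caadfecacaecdcaaaedd')
  9 → (7, 'cacaecdcaaaedd')
  10 → (9, 'caecdcaaaedd')
  11 → (0, 'ccaadfecacaecdcaaaedd')
  12 → (12, 'cdcaaaedd')
  13 → (20, 'd')
  14 → (13, 'dcaaaedd')
  15 → (19, 'dd')
  16 → (4, 'dfecacaecdcaaaedd')
  17 → (6, 'ecacaecdcaaaedd')
  18 → (11, 'ecdcaaaedd')
  19 → (18, 'edd')
  20 → (5, 'fecacaecdcaaaedd')

SA = [15, 2, 16, 8, 3, 10, 17, 14, 1, 7, 9, 0, 12, 20, 13, 19, 4, 6, 11, 18, 5]
rank  pair      lcp
   1  s[15:],s[2:]  2  'aa'
   2  s[2:],s[16:]  2  'aa'
   3  s[16:],s[8:]  1  'a'
   4  s[8:],s[3:]  1  'a'
   5  s[3:],s[10:]  1  'a'
   6  s[10:],s[17:]  2  'ae'
   7  s[17:],s[14:]  0  ''
   8  s[14:],s[1:]  3  'caa'
   9  s[1:],s[7:]  2  'ca'
  10  s[7:],s[9:]  2  'ca'
  11  s[9:],s[0:]  1  'c'
  12  s[0:],s[12:]  1  'c'
  13  s[12:],s[20:]  0  ''
  14  s[20:],s[13:]  1  'd'
  15  s[13:],s[19:]  1  'd'
  16  s[19:],s[4:]  1  'd'
  17  s[4:],s[6:]  0  ''
  18  s[6:],s[11:]  2  'ec'
  19  s[11:],s[18:]  1  'e'
  20  s[18:],s[5:]  0  ''

n(n+1)/2 = 21·22/2 = 231
Σ LCP = 0 + 2 + 2 + 1 + 1 + 1 + 2 + 0 + 3 + 2 + 2 + 1 + 1 + 0 + 1 + 1 + 1 + 0 + 2 + 1 + 0 = 24
distinct = 231 − 24 = 207

207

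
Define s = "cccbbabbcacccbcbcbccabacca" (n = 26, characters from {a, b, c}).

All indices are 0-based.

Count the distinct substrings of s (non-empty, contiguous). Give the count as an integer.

300

rank→(start, suffix):
  0 → (25, 'a')
  1 → (20, 'abacca')
  2 → (5, 'abbcacccbcbcbccabacca')
  3 → (22, 'acca')
  4 → (9, 'acccbcbcbccabacca')
  5 → (4, 'babbcacccbcbcbccabacca')
  6 → (21, 'bacca')
  7 → (3, 'bbabbcacccbcbcbccabacca')
  8 → (6, 'bbcacccbcbcbccabacca')
  9 → (7, 'bcacccbcbcbccabacca')
  10 → (13, 'bcbcbccabacca')
  11 → (15, 'bcbccabacca')
  12 → (17, 'bccabacca')
  13 → (24, 'ca')
  14 → (19, 'cabacca')
  15 → (8, 'cacccbcbcbccabacca')
  16 → (2, 'cbbabbcacccbcbcbccabacca')
  17 → (12, 'cbcbcbccabacca')
  18 → (14, 'cbcbccabacca')
  19 → (16, 'cbccabacca')
  20 → (23, 'cca')
  21 → (18, 'ccabacca')
  22 → (1, 'ccbbabbcacccbcbcbccabacca')
  23 → (11, 'ccbcbcbccabacca')
  24 → (0, 'cccbbabbcacccbcbcbccabacca')
  25 → (10, 'cccbcbcbccabacca')

SA = [25, 20, 5, 22, 9, 4, 21, 3, 6, 7, 13, 15, 17, 24, 19, 8, 2, 12, 14, 16, 23, 18, 1, 11, 0, 10]
i: (SA[i-1],SA[i]) lcp shared
  1: (25,20) 1 'a'
  2: (20,5) 2 'ab'
  3: (5,22) 1 'a'
  4: (22,9) 3 'acc'
  5: (9,4) 0 ''
  6: (4,21) 2 'ba'
  7: (21,3) 1 'b'
  8: (3,6) 2 'bb'
  9: (6,7) 1 'b'
  10: (7,13) 2 'bc'
  11: (13,15) 4 'bcbc'
  12: (15,17) 2 'bc'
  13: (17,24) 0 ''
  14: (24,19) 2 'ca'
  15: (19,8) 2 'ca'
  16: (8,2) 1 'c'
  17: (2,12) 2 'cb'
  18: (12,14) 5 'cbcbc'
  19: (14,16) 3 'cbc'
  20: (16,23) 1 'c'
  21: (23,18) 3 'cca'
  22: (18,1) 2 'cc'
  23: (1,11) 3 'ccb'
  24: (11,0) 2 'cc'
  25: (0,10) 4 'cccb'

n(n+1)/2 = 26·27/2 = 351
Σ LCP = 0 + 1 + 2 + 1 + 3 + 0 + 2 + 1 + 2 + 1 + 2 + 4 + 2 + 0 + 2 + 2 + 1 + 2 + 5 + 3 + 1 + 3 + 2 + 3 + 2 + 4 = 51
distinct = 351 − 51 = 300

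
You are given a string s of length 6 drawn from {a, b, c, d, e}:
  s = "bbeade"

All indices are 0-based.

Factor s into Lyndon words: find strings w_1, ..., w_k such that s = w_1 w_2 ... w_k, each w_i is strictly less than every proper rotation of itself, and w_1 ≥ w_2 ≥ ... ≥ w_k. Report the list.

["bbe", "ade"]

emit factor 1: 'bbe' (i=0, period=3)
emit factor 2: 'ade' (i=3, period=3)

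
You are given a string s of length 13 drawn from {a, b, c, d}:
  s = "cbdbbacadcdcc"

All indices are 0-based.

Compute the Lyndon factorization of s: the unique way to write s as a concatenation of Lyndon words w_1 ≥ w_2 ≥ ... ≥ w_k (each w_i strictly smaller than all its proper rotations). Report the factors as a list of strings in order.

emit factor 1: 'c' (i=0, period=1)
emit factor 2: 'bd' (i=1, period=2)
emit factor 3: 'b' (i=3, period=1)
emit factor 4: 'b' (i=4, period=1)
emit factor 5: 'acadcdcc' (i=5, period=8)

["c", "bd", "b", "b", "acadcdcc"]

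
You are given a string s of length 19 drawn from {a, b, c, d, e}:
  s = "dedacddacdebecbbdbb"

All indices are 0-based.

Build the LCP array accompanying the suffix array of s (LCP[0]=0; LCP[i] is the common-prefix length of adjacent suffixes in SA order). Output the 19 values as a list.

rank→(start, suffix):
  0 → (3, 'acddacdebecbbdbb')
  1 → (7, 'acdebecbbdbb')
  2 → (18, 'b')
  3 → (17, 'bb')
  4 → (14, 'bbdbb')
  5 → (15, 'bdbb')
  6 → (11, 'becbbdbb')
  7 → (13, 'cbbdbb')
  8 → (4, 'cddacdebecbbdbb')
  9 → (8, 'cdebecbbdbb')
  10 → (2, 'dacddacdebecbbdbb')
  11 → (6, 'dacdebecbbdbb')
  12 → (16, 'dbb')
  13 → (5, 'ddacdebecbbdbb')
  14 → (9, 'debecbbdbb')
  15 → (0, 'dedacddacdebecbbdbb')
  16 → (10, 'ebecbbdbb')
  17 → (12, 'ecbbdbb')
  18 → (1, 'edacddacdebecbbdbb')

SA = [3, 7, 18, 17, 14, 15, 11, 13, 4, 8, 2, 6, 16, 5, 9, 0, 10, 12, 1]
rank  pair      lcp
   1  s[3:],s[7:]  3  'acd'
   2  s[7:],s[18:]  0  ''
   3  s[18:],s[17:]  1  'b'
   4  s[17:],s[14:]  2  'bb'
   5  s[14:],s[15:]  1  'b'
   6  s[15:],s[11:]  1  'b'
   7  s[11:],s[13:]  0  ''
   8  s[13:],s[4:]  1  'c'
   9  s[4:],s[8:]  2  'cd'
  10  s[8:],s[2:]  0  ''
  11  s[2:],s[6:]  4  'dacd'
  12  s[6:],s[16:]  1  'd'
  13  s[16:],s[5:]  1  'd'
  14  s[5:],s[9:]  1  'd'
  15  s[9:],s[0:]  2  'de'
  16  s[0:],s[10:]  0  ''
  17  s[10:],s[12:]  1  'e'
  18  s[12:],s[1:]  1  'e'

[0, 3, 0, 1, 2, 1, 1, 0, 1, 2, 0, 4, 1, 1, 1, 2, 0, 1, 1]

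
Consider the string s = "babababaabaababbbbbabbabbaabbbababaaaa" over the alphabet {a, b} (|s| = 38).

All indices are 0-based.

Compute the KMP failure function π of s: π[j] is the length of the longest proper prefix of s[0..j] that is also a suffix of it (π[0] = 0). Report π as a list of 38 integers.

[0, 0, 1, 2, 3, 4, 5, 6, 0, 1, 2, 0, 1, 2, 3, 1, 1, 1, 1, 2, 3, 1, 2, 3, 1, 2, 0, 1, 1, 1, 2, 3, 4, 5, 6, 0, 0, 0]

π[0] = 0
j=1 s[j]='a': π[1]=0 (border '')
j=2 s[j]='b': π[2]=1 (border 'b')
j=3 s[j]='a': π[3]=2 (border 'ba')
j=4 s[j]='b': π[4]=3 (border 'bab')
j=5 s[j]='a': π[5]=4 (border 'baba')
j=6 s[j]='b': π[6]=5 (border 'babab')
j=7 s[j]='a': π[7]=6 (border 'bababa')
j=8 s[j]='a': k: 6→4→2→0; π[8]=0 (border '')
j=9 s[j]='b': π[9]=1 (border 'b')
j=10 s[j]='a': π[10]=2 (border 'ba')
j=11 s[j]='a': k: 2→0; π[11]=0 (border '')
j=12 s[j]='b': π[12]=1 (border 'b')
j=13 s[j]='a': π[13]=2 (border 'ba')
j=14 s[j]='b': π[14]=3 (border 'bab')
j=15 s[j]='b': k: 3→1→0; π[15]=1 (border 'b')
j=16 s[j]='b': k: 1→0; π[16]=1 (border 'b')
j=17 s[j]='b': k: 1→0; π[17]=1 (border 'b')
j=18 s[j]='b': k: 1→0; π[18]=1 (border 'b')
j=19 s[j]='a': π[19]=2 (border 'ba')
j=20 s[j]='b': π[20]=3 (border 'bab')
j=21 s[j]='b': k: 3→1→0; π[21]=1 (border 'b')
j=22 s[j]='a': π[22]=2 (border 'ba')
j=23 s[j]='b': π[23]=3 (border 'bab')
j=24 s[j]='b': k: 3→1→0; π[24]=1 (border 'b')
j=25 s[j]='a': π[25]=2 (border 'ba')
j=26 s[j]='a': k: 2→0; π[26]=0 (border '')
j=27 s[j]='b': π[27]=1 (border 'b')
j=28 s[j]='b': k: 1→0; π[28]=1 (border 'b')
j=29 s[j]='b': k: 1→0; π[29]=1 (border 'b')
j=30 s[j]='a': π[30]=2 (border 'ba')
j=31 s[j]='b': π[31]=3 (border 'bab')
j=32 s[j]='a': π[32]=4 (border 'baba')
j=33 s[j]='b': π[33]=5 (border 'babab')
j=34 s[j]='a': π[34]=6 (border 'bababa')
j=35 s[j]='a': k: 6→4→2→0; π[35]=0 (border '')
j=36 s[j]='a': π[36]=0 (border '')
j=37 s[j]='a': π[37]=0 (border '')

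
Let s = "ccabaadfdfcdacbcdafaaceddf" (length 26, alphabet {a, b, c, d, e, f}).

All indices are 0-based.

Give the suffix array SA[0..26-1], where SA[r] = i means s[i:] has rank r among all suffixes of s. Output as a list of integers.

rank | idx | suffix
   0 |  19 | aaceddf
   1 |   4 | aadfdfcdacbcdafaaceddf
   2 |   2 | abaadfdfcdacbcdafaaceddf
   3 |  12 | acbcdafaaceddf
   4 |  20 | aceddf
   5 |   5 | adfdfcdacbcdafaaceddf
   6 |  17 | afaaceddf
   7 |   3 | baadfdfcdacbcdafaaceddf
   8 |  14 | bcdafaaceddf
   9 |   1 | cabaadfdfcdacbcdafaaceddf
  10 |  13 | cbcdafaaceddf
  11 |   0 | ccabaadfdfcdacbcdafaaceddf
  12 |  10 | cdacbcdafaaceddf
  13 |  15 | cdafaaceddf
  14 |  21 | ceddf
  15 |  11 | dacbcdafaaceddf
  16 |  16 | dafaaceddf
  17 |  23 | ddf
  18 |  24 | df
  19 |   8 | dfcdacbcdafaaceddf
  20 |   6 | dfdfcdacbcdafaaceddf
  21 |  22 | eddf
  22 |  25 | f
  23 |  18 | faaceddf
  24 |   9 | fcdacbcdafaaceddf
  25 |   7 | fdfcdacbcdafaaceddf

[19, 4, 2, 12, 20, 5, 17, 3, 14, 1, 13, 0, 10, 15, 21, 11, 16, 23, 24, 8, 6, 22, 25, 18, 9, 7]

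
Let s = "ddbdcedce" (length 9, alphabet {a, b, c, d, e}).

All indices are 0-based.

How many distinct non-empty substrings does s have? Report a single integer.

37

sorted suffixes:
  #0 SA[0]=2  'bdcedce'
  #1 SA[1]=7  'ce'
  #2 SA[2]=4  'cedce'
  #3 SA[3]=1  'dbdcedce'
  #4 SA[4]=6  'dce'
  #5 SA[5]=3  'dcedce'
  #6 SA[6]=0  'ddbdcedce'
  #7 SA[7]=8  'e'
  #8 SA[8]=5  'edce'

SA = [2, 7, 4, 1, 6, 3, 0, 8, 5]
[i] adj suffixes → lcp
  [1] 2/7 → 0 ('')
  [2] 7/4 → 2 ('ce')
  [3] 4/1 → 0 ('')
  [4] 1/6 → 1 ('d')
  [5] 6/3 → 3 ('dce')
  [6] 3/0 → 1 ('d')
  [7] 0/8 → 0 ('')
  [8] 8/5 → 1 ('e')

n(n+1)/2 = 9·10/2 = 45
Σ LCP = 0 + 0 + 2 + 0 + 1 + 3 + 1 + 0 + 1 = 8
distinct = 45 − 8 = 37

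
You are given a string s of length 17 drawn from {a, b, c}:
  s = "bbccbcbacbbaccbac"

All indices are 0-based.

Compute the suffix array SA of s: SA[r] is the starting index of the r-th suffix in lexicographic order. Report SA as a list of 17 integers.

[15, 7, 11, 14, 6, 10, 9, 0, 4, 1, 16, 13, 5, 8, 3, 12, 2]

rank | idx | suffix
   0 |  15 | ac
   1 |   7 | acbbaccbac
   2 |  11 | accbac
   3 |  14 | bac
   4 |   6 | bacbbaccbac
   5 |  10 | baccbac
   6 |   9 | bbaccbac
   7 |   0 | bbccbcbacbbaccbac
   8 |   4 | bcbacbbaccbac
   9 |   1 | bccbcbacbbaccbac
  10 |  16 | c
  11 |  13 | cbac
  12 |   5 | cbacbbaccbac
  13 |   8 | cbbaccbac
  14 |   3 | cbcbacbbaccbac
  15 |  12 | ccbac
  16 |   2 | ccbcbacbbaccbac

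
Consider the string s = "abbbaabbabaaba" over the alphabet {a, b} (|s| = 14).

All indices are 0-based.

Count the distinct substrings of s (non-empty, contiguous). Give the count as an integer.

78

sorted suffixes:
  #0 SA[0]=13  'a'
  #1 SA[1]=10  'aaba'
  #2 SA[2]=4  'aabbabaaba'
  #3 SA[3]=11  'aba'
  #4 SA[4]=8  'abaaba'
  #5 SA[5]=5  'abbabaaba'
  #6 SA[6]=0  'abbbaabbabaaba'
  #7 SA[7]=12  'ba'
  #8 SA[8]=9  'baaba'
  #9 SA[9]=3  'baabbabaaba'
  #10 SA[10]=7  'babaaba'
  #11 SA[11]=2  'bbaabbabaaba'
  #12 SA[12]=6  'bbabaaba'
  #13 SA[13]=1  'bbbaabbabaaba'

SA = [13, 10, 4, 11, 8, 5, 0, 12, 9, 3, 7, 2, 6, 1]
[i] adj suffixes → lcp
  [1] 13/10 → 1 ('a')
  [2] 10/4 → 3 ('aab')
  [3] 4/11 → 1 ('a')
  [4] 11/8 → 3 ('aba')
  [5] 8/5 → 2 ('ab')
  [6] 5/0 → 3 ('abb')
  [7] 0/12 → 0 ('')
  [8] 12/9 → 2 ('ba')
  [9] 9/3 → 4 ('baab')
  [10] 3/7 → 2 ('ba')
  [11] 7/2 → 1 ('b')
  [12] 2/6 → 3 ('bba')
  [13] 6/1 → 2 ('bb')

n(n+1)/2 = 14·15/2 = 105
Σ LCP = 0 + 1 + 3 + 1 + 3 + 2 + 3 + 0 + 2 + 4 + 2 + 1 + 3 + 2 = 27
distinct = 105 − 27 = 78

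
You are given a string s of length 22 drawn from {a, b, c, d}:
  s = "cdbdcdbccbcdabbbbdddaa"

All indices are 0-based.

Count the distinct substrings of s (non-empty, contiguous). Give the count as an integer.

224

rank→(start, suffix):
  0 → (21, 'a')
  1 → (20, 'aa')
  2 → (12, 'abbbbdddaa')
  3 → (13, 'bbbbdddaa')
  4 → (14, 'bbbdddaa')
  5 → (15, 'bbdddaa')
  6 → (6, 'bccbcdabbbbdddaa')
  7 → (9, 'bcdabbbbdddaa')
  8 → (2, 'bdcdbccbcdabbbbdddaa')
  9 → (16, 'bdddaa')
  10 → (8, 'cbcdabbbbdddaa')
  11 → (7, 'ccbcdabbbbdddaa')
  12 → (10, 'cdabbbbdddaa')
  13 → (4, 'cdbccbcdabbbbdddaa')
  14 → (0, 'cdbdcdbccbcdabbbbdddaa')
  15 → (19, 'daa')
  16 → (11, 'dabbbbdddaa')
  17 → (5, 'dbccbcdabbbbdddaa')
  18 → (1, 'dbdcdbccbcdabbbbdddaa')
  19 → (3, 'dcdbccbcdabbbbdddaa')
  20 → (18, 'ddaa')
  21 → (17, 'dddaa')

SA = [21, 20, 12, 13, 14, 15, 6, 9, 2, 16, 8, 7, 10, 4, 0, 19, 11, 5, 1, 3, 18, 17]
[i] adj suffixes → lcp
  [1] 21/20 → 1 ('a')
  [2] 20/12 → 1 ('a')
  [3] 12/13 → 0 ('')
  [4] 13/14 → 3 ('bbb')
  [5] 14/15 → 2 ('bb')
  [6] 15/6 → 1 ('b')
  [7] 6/9 → 2 ('bc')
  [8] 9/2 → 1 ('b')
  [9] 2/16 → 2 ('bd')
  [10] 16/8 → 0 ('')
  [11] 8/7 → 1 ('c')
  [12] 7/10 → 1 ('c')
  [13] 10/4 → 2 ('cd')
  [14] 4/0 → 3 ('cdb')
  [15] 0/19 → 0 ('')
  [16] 19/11 → 2 ('da')
  [17] 11/5 → 1 ('d')
  [18] 5/1 → 2 ('db')
  [19] 1/3 → 1 ('d')
  [20] 3/18 → 1 ('d')
  [21] 18/17 → 2 ('dd')

n(n+1)/2 = 22·23/2 = 253
Σ LCP = 0 + 1 + 1 + 0 + 3 + 2 + 1 + 2 + 1 + 2 + 0 + 1 + 1 + 2 + 3 + 0 + 2 + 1 + 2 + 1 + 1 + 2 = 29
distinct = 253 − 29 = 224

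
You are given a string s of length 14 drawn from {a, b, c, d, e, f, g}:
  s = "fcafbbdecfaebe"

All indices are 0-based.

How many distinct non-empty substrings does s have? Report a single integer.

rank | idx | suffix
   0 |  10 | aebe
   1 |   2 | afbbdecfaebe
   2 |   4 | bbdecfaebe
   3 |   5 | bdecfaebe
   4 |  12 | be
   5 |   1 | cafbbdecfaebe
   6 |   8 | cfaebe
   7 |   6 | decfaebe
   8 |  13 | e
   9 |  11 | ebe
  10 |   7 | ecfaebe
  11 |   9 | faebe
  12 |   3 | fbbdecfaebe
  13 |   0 | fcafbbdecfaebe

SA = [10, 2, 4, 5, 12, 1, 8, 6, 13, 11, 7, 9, 3, 0]
[i] adj suffixes → lcp
  [1] 10/2 → 1 ('a')
  [2] 2/4 → 0 ('')
  [3] 4/5 → 1 ('b')
  [4] 5/12 → 1 ('b')
  [5] 12/1 → 0 ('')
  [6] 1/8 → 1 ('c')
  [7] 8/6 → 0 ('')
  [8] 6/13 → 0 ('')
  [9] 13/11 → 1 ('e')
  [10] 11/7 → 1 ('e')
  [11] 7/9 → 0 ('')
  [12] 9/3 → 1 ('f')
  [13] 3/0 → 1 ('f')

n(n+1)/2 = 14·15/2 = 105
Σ LCP = 0 + 1 + 0 + 1 + 1 + 0 + 1 + 0 + 0 + 1 + 1 + 0 + 1 + 1 = 8
distinct = 105 − 8 = 97

97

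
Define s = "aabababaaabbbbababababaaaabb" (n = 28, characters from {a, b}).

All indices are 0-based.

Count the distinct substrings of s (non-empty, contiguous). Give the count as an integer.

rank→(start, suffix):
  0 → (22, 'aaaabb')
  1 → (23, 'aaabb')
  2 → (7, 'aaabbbbababababaaaabb')
  3 → (0, 'aabababaaabbbbababababaaaabb')
  4 → (24, 'aabb')
  5 → (8, 'aabbbbababababaaaabb')
  6 → (20, 'abaaaabb')
  7 → (5, 'abaaabbbbababababaaaabb')
  8 → (18, 'ababaaaabb')
  9 → (3, 'ababaaabbbbababababaaaabb')
  10 → (16, 'abababaaaabb')
  11 → (1, 'abababaaabbbbababababaaaabb')
  12 → (14, 'ababababaaaabb')
  13 → (25, 'abb')
  14 → (9, 'abbbbababababaaaabb')
  15 → (27, 'b')
  16 → (21, 'baaaabb')
  17 → (6, 'baaabbbbababababaaaabb')
  18 → (19, 'babaaaabb')
  19 → (4, 'babaaabbbbababababaaaabb')
  20 → (17, 'bababaaaabb')
  21 → (2, 'bababaaabbbbababababaaaabb')
  22 → (15, 'babababaaaabb')
  23 → (13, 'bababababaaaabb')
  24 → (26, 'bb')
  25 → (12, 'bbababababaaaabb')
  26 → (11, 'bbbababababaaaabb')
  27 → (10, 'bbbbababababaaaabb')

SA = [22, 23, 7, 0, 24, 8, 20, 5, 18, 3, 16, 1, 14, 25, 9, 27, 21, 6, 19, 4, 17, 2, 15, 13, 26, 12, 11, 10]
rank  pair      lcp
   1  s[22:],s[23:]  3  'aaa'
   2  s[23:],s[7:]  5  'aaabb'
   3  s[7:],s[0:]  2  'aa'
   4  s[0:],s[24:]  3  'aab'
   5  s[24:],s[8:]  4  'aabb'
   6  s[8:],s[20:]  1  'a'
   7  s[20:],s[5:]  5  'abaaa'
   8  s[5:],s[18:]  3  'aba'
   9  s[18:],s[3:]  7  'ababaaa'
  10  s[3:],s[16:]  5  'ababa'
  11  s[16:],s[1:]  9  'abababaaa'
  12  s[1:],s[14:]  7  'abababa'
  13  s[14:],s[25:]  2  'ab'
  14  s[25:],s[9:]  3  'abb'
  15  s[9:],s[27:]  0  ''
  16  s[27:],s[21:]  1  'b'
  17  s[21:],s[6:]  4  'baaa'
  18  s[6:],s[19:]  2  'ba'
  19  s[19:],s[4:]  6  'babaaa'
  20  s[4:],s[17:]  4  'baba'
  21  s[17:],s[2:]  8  'bababaaa'
  22  s[2:],s[15:]  6  'bababa'
  23  s[15:],s[13:]  8  'babababa'
  24  s[13:],s[26:]  1  'b'
  25  s[26:],s[12:]  2  'bb'
  26  s[12:],s[11:]  2  'bb'
  27  s[11:],s[10:]  3  'bbb'

n(n+1)/2 = 28·29/2 = 406
Σ LCP = 0 + 3 + 5 + 2 + 3 + 4 + 1 + 5 + 3 + 7 + 5 + 9 + 7 + 2 + 3 + 0 + 1 + 4 + 2 + 6 + 4 + 8 + 6 + 8 + 1 + 2 + 2 + 3 = 106
distinct = 406 − 106 = 300

300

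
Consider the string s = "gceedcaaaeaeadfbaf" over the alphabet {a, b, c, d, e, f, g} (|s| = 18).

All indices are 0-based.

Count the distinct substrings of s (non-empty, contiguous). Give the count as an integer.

156

rank | idx | suffix
   0 |   6 | aaaeaeadfbaf
   1 |   7 | aaeaeadfbaf
   2 |  12 | adfbaf
   3 |  10 | aeadfbaf
   4 |   8 | aeaeadfbaf
   5 |  16 | af
   6 |  15 | baf
   7 |   5 | caaaeaeadfbaf
   8 |   1 | ceedcaaaeaeadfbaf
   9 |   4 | dcaaaeaeadfbaf
  10 |  13 | dfbaf
  11 |  11 | eadfbaf
  12 |   9 | eaeadfbaf
  13 |   3 | edcaaaeaeadfbaf
  14 |   2 | eedcaaaeaeadfbaf
  15 |  17 | f
  16 |  14 | fbaf
  17 |   0 | gceedcaaaeaeadfbaf

SA = [6, 7, 12, 10, 8, 16, 15, 5, 1, 4, 13, 11, 9, 3, 2, 17, 14, 0]
rank  pair      lcp
   1  s[6:],s[7:]  2  'aa'
   2  s[7:],s[12:]  1  'a'
   3  s[12:],s[10:]  1  'a'
   4  s[10:],s[8:]  3  'aea'
   5  s[8:],s[16:]  1  'a'
   6  s[16:],s[15:]  0  ''
   7  s[15:],s[5:]  0  ''
   8  s[5:],s[1:]  1  'c'
   9  s[1:],s[4:]  0  ''
  10  s[4:],s[13:]  1  'd'
  11  s[13:],s[11:]  0  ''
  12  s[11:],s[9:]  2  'ea'
  13  s[9:],s[3:]  1  'e'
  14  s[3:],s[2:]  1  'e'
  15  s[2:],s[17:]  0  ''
  16  s[17:],s[14:]  1  'f'
  17  s[14:],s[0:]  0  ''

n(n+1)/2 = 18·19/2 = 171
Σ LCP = 0 + 2 + 1 + 1 + 3 + 1 + 0 + 0 + 1 + 0 + 1 + 0 + 2 + 1 + 1 + 0 + 1 + 0 = 15
distinct = 171 − 15 = 156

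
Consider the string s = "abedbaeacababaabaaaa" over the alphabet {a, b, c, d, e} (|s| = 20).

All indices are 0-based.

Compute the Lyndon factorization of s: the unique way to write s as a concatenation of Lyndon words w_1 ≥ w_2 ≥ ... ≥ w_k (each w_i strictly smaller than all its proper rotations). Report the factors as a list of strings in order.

emit factor 1: 'abedbaeac' (i=0, period=9)
emit factor 2: 'ab' (i=9, period=2)
emit factor 3: 'ab' (i=11, period=2)
emit factor 4: 'aab' (i=13, period=3)
emit factor 5: 'a' (i=16, period=1)
emit factor 6: 'a' (i=17, period=1)
emit factor 7: 'a' (i=18, period=1)
emit factor 8: 'a' (i=19, period=1)

["abedbaeac", "ab", "ab", "aab", "a", "a", "a", "a"]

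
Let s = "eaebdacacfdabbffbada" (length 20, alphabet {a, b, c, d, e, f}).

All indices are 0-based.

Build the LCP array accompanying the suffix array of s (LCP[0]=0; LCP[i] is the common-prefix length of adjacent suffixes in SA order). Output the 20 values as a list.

sorted suffixes:
  #0 SA[0]=19  'a'
  #1 SA[1]=11  'abbffbada'
  #2 SA[2]=5  'acacfdabbffbada'
  #3 SA[3]=7  'acfdabbffbada'
  #4 SA[4]=17  'ada'
  #5 SA[5]=1  'aebdacacfdabbffbada'
  #6 SA[6]=16  'bada'
  #7 SA[7]=12  'bbffbada'
  #8 SA[8]=3  'bdacacfdabbffbada'
  #9 SA[9]=13  'bffbada'
  #10 SA[10]=6  'cacfdabbffbada'
  #11 SA[11]=8  'cfdabbffbada'
  #12 SA[12]=18  'da'
  #13 SA[13]=10  'dabbffbada'
  #14 SA[14]=4  'dacacfdabbffbada'
  #15 SA[15]=0  'eaebdacacfdabbffbada'
  #16 SA[16]=2  'ebdacacfdabbffbada'
  #17 SA[17]=15  'fbada'
  #18 SA[18]=9  'fdabbffbada'
  #19 SA[19]=14  'ffbada'

SA = [19, 11, 5, 7, 17, 1, 16, 12, 3, 13, 6, 8, 18, 10, 4, 0, 2, 15, 9, 14]
rank  pair      lcp
   1  s[19:],s[11:]  1  'a'
   2  s[11:],s[5:]  1  'a'
   3  s[5:],s[7:]  2  'ac'
   4  s[7:],s[17:]  1  'a'
   5  s[17:],s[1:]  1  'a'
   6  s[1:],s[16:]  0  ''
   7  s[16:],s[12:]  1  'b'
   8  s[12:],s[3:]  1  'b'
   9  s[3:],s[13:]  1  'b'
  10  s[13:],s[6:]  0  ''
  11  s[6:],s[8:]  1  'c'
  12  s[8:],s[18:]  0  ''
  13  s[18:],s[10:]  2  'da'
  14  s[10:],s[4:]  2  'da'
  15  s[4:],s[0:]  0  ''
  16  s[0:],s[2:]  1  'e'
  17  s[2:],s[15:]  0  ''
  18  s[15:],s[9:]  1  'f'
  19  s[9:],s[14:]  1  'f'

[0, 1, 1, 2, 1, 1, 0, 1, 1, 1, 0, 1, 0, 2, 2, 0, 1, 0, 1, 1]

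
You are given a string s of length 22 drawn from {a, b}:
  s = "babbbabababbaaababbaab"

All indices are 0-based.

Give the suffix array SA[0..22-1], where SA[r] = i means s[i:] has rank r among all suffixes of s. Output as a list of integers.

sorted suffixes:
  #0 SA[0]=12  'aaababbaab'
  #1 SA[1]=19  'aab'
  #2 SA[2]=13  'aababbaab'
  #3 SA[3]=20  'ab'
  #4 SA[4]=5  'abababbaaababbaab'
  #5 SA[5]=7  'ababbaaababbaab'
  #6 SA[6]=14  'ababbaab'
  #7 SA[7]=9  'abbaaababbaab'
  #8 SA[8]=16  'abbaab'
  #9 SA[9]=1  'abbbabababbaaababbaab'
  #10 SA[10]=21  'b'
  #11 SA[11]=11  'baaababbaab'
  #12 SA[12]=18  'baab'
  #13 SA[13]=4  'babababbaaababbaab'
  #14 SA[14]=6  'bababbaaababbaab'
  #15 SA[15]=8  'babbaaababbaab'
  #16 SA[16]=15  'babbaab'
  #17 SA[17]=0  'babbbabababbaaababbaab'
  #18 SA[18]=10  'bbaaababbaab'
  #19 SA[19]=17  'bbaab'
  #20 SA[20]=3  'bbabababbaaababbaab'
  #21 SA[21]=2  'bbbabababbaaababbaab'

[12, 19, 13, 20, 5, 7, 14, 9, 16, 1, 21, 11, 18, 4, 6, 8, 15, 0, 10, 17, 3, 2]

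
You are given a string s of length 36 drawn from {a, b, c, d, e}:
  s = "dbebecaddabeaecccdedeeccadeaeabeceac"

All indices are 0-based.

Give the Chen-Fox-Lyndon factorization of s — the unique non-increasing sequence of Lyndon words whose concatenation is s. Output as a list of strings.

["d", "bebec", "add", "abeaecccdedeeccadeaeabeceac"]

emit factor 1: 'd' (i=0, period=1)
emit factor 2: 'bebec' (i=1, period=5)
emit factor 3: 'add' (i=6, period=3)
emit factor 4: 'abeaecccdedeeccadeaeabeceac' (i=9, period=27)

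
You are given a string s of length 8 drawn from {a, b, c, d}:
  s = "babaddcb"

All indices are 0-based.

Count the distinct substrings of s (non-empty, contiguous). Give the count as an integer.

sorted suffixes:
  #0 SA[0]=1  'abaddcb'
  #1 SA[1]=3  'addcb'
  #2 SA[2]=7  'b'
  #3 SA[3]=0  'babaddcb'
  #4 SA[4]=2  'baddcb'
  #5 SA[5]=6  'cb'
  #6 SA[6]=5  'dcb'
  #7 SA[7]=4  'ddcb'

SA = [1, 3, 7, 0, 2, 6, 5, 4]
i: (SA[i-1],SA[i]) lcp shared
  1: (1,3) 1 'a'
  2: (3,7) 0 ''
  3: (7,0) 1 'b'
  4: (0,2) 2 'ba'
  5: (2,6) 0 ''
  6: (6,5) 0 ''
  7: (5,4) 1 'd'

n(n+1)/2 = 8·9/2 = 36
Σ LCP = 0 + 1 + 0 + 1 + 2 + 0 + 0 + 1 = 5
distinct = 36 − 5 = 31

31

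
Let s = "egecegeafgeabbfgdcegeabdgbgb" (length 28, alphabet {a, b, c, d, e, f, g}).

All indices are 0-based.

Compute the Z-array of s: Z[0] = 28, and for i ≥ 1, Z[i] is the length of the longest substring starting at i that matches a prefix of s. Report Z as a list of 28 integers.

[28, 0, 1, 0, 3, 0, 1, 0, 0, 0, 1, 0, 0, 0, 0, 0, 0, 0, 3, 0, 1, 0, 0, 0, 0, 0, 0, 0]

Z[0]=28
i=1: fresh scan; Z[1]=0
i=2: fresh scan; Z[2]=1 scan→box=[2,3)
i=3: fresh scan; Z[3]=0
i=4: fresh scan; Z[4]=3 scan→box=[4,7)
i=5: min(r-i=2, Z[1]=0)=0; Z[5]=0
i=6: min(r-i=1, Z[2]=1)=1; Z[6]=1
i=7: fresh scan; Z[7]=0
i=8: fresh scan; Z[8]=0
i=9: fresh scan; Z[9]=0
i=10: fresh scan; Z[10]=1 scan→box=[10,11)
i=11: fresh scan; Z[11]=0
i=12: fresh scan; Z[12]=0
i=13: fresh scan; Z[13]=0
i=14: fresh scan; Z[14]=0
i=15: fresh scan; Z[15]=0
i=16: fresh scan; Z[16]=0
i=17: fresh scan; Z[17]=0
i=18: fresh scan; Z[18]=3 scan→box=[18,21)
i=19: min(r-i=2, Z[1]=0)=0; Z[19]=0
i=20: min(r-i=1, Z[2]=1)=1; Z[20]=1
i=21: fresh scan; Z[21]=0
i=22: fresh scan; Z[22]=0
i=23: fresh scan; Z[23]=0
i=24: fresh scan; Z[24]=0
i=25: fresh scan; Z[25]=0
i=26: fresh scan; Z[26]=0
i=27: fresh scan; Z[27]=0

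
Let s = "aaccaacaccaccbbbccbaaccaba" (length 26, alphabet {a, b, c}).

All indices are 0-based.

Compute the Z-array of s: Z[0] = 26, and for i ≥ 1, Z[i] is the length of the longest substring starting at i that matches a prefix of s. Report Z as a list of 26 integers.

[26, 1, 0, 0, 3, 1, 0, 1, 0, 0, 1, 0, 0, 0, 0, 0, 0, 0, 0, 5, 1, 0, 0, 1, 0, 1]

Z[0]=26
i=1: i≥r, start 0; Z[1]=1 scan→box=[1,2)
i=2: i≥r, start 0; Z[2]=0
i=3: i≥r, start 0; Z[3]=0
i=4: i≥r, start 0; Z[4]=3 scan→box=[4,7)
i=5: min(r-i=2, Z[1]=1)=1; Z[5]=1
i=6: min(r-i=1, Z[2]=0)=0; Z[6]=0
i=7: i≥r, start 0; Z[7]=1 scan→box=[7,8)
i=8: i≥r, start 0; Z[8]=0
i=9: i≥r, start 0; Z[9]=0
i=10: i≥r, start 0; Z[10]=1 scan→box=[10,11)
i=11: i≥r, start 0; Z[11]=0
i=12: i≥r, start 0; Z[12]=0
i=13: i≥r, start 0; Z[13]=0
i=14: i≥r, start 0; Z[14]=0
i=15: i≥r, start 0; Z[15]=0
i=16: i≥r, start 0; Z[16]=0
i=17: i≥r, start 0; Z[17]=0
i=18: i≥r, start 0; Z[18]=0
i=19: i≥r, start 0; Z[19]=5 scan→box=[19,24)
i=20: min(r-i=4, Z[1]=1)=1; Z[20]=1
i=21: min(r-i=3, Z[2]=0)=0; Z[21]=0
i=22: min(r-i=2, Z[3]=0)=0; Z[22]=0
i=23: min(r-i=1, Z[4]=3)=1; Z[23]=1
i=24: i≥r, start 0; Z[24]=0
i=25: i≥r, start 0; Z[25]=1 scan→box=[25,26)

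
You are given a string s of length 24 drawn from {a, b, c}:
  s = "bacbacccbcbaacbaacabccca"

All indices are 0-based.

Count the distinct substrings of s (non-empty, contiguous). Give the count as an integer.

253

rank→(start, suffix):
  0 → (23, 'a')
  1 → (15, 'aacabccca')
  2 → (11, 'aacbaacabccca')
  3 → (18, 'abccca')
  4 → (16, 'acabccca')
  5 → (12, 'acbaacabccca')
  6 → (1, 'acbacccbcbaacbaacabccca')
  7 → (4, 'acccbcbaacbaacabccca')
  8 → (14, 'baacabccca')
  9 → (10, 'baacbaacabccca')
  10 → (0, 'bacbacccbcbaacbaacabccca')
  11 → (3, 'bacccbcbaacbaacabccca')
  12 → (8, 'bcbaacbaacabccca')
  13 → (19, 'bccca')
  14 → (22, 'ca')
  15 → (17, 'cabccca')
  16 → (13, 'cbaacabccca')
  17 → (9, 'cbaacbaacabccca')
  18 → (2, 'cbacccbcbaacbaacabccca')
  19 → (7, 'cbcbaacbaacabccca')
  20 → (21, 'cca')
  21 → (6, 'ccbcbaacbaacabccca')
  22 → (20, 'ccca')
  23 → (5, 'cccbcbaacbaacabccca')

SA = [23, 15, 11, 18, 16, 12, 1, 4, 14, 10, 0, 3, 8, 19, 22, 17, 13, 9, 2, 7, 21, 6, 20, 5]
rank  pair      lcp
   1  s[23:],s[15:]  1  'a'
   2  s[15:],s[11:]  3  'aac'
   3  s[11:],s[18:]  1  'a'
   4  s[18:],s[16:]  1  'a'
   5  s[16:],s[12:]  2  'ac'
   6  s[12:],s[1:]  4  'acba'
   7  s[1:],s[4:]  2  'ac'
   8  s[4:],s[14:]  0  ''
   9  s[14:],s[10:]  4  'baac'
  10  s[10:],s[0:]  2  'ba'
  11  s[0:],s[3:]  3  'bac'
  12  s[3:],s[8:]  1  'b'
  13  s[8:],s[19:]  2  'bc'
  14  s[19:],s[22:]  0  ''
  15  s[22:],s[17:]  2  'ca'
  16  s[17:],s[13:]  1  'c'
  17  s[13:],s[9:]  5  'cbaac'
  18  s[9:],s[2:]  3  'cba'
  19  s[2:],s[7:]  2  'cb'
  20  s[7:],s[21:]  1  'c'
  21  s[21:],s[6:]  2  'cc'
  22  s[6:],s[20:]  2  'cc'
  23  s[20:],s[5:]  3  'ccc'

n(n+1)/2 = 24·25/2 = 300
Σ LCP = 0 + 1 + 3 + 1 + 1 + 2 + 4 + 2 + 0 + 4 + 2 + 3 + 1 + 2 + 0 + 2 + 1 + 5 + 3 + 2 + 1 + 2 + 2 + 3 = 47
distinct = 300 − 47 = 253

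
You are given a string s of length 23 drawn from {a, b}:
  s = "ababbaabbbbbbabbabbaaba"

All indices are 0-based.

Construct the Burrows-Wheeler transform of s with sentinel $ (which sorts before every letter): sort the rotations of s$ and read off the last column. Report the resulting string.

rank  rotation                  last
    0  $ababbaabbbbbbabbabbaaba  a
    1  a$ababbaabbbbbbabbabbaab  b
    2  aaba$ababbaabbbbbbabbabb  b
    3  aabbbbbbabbabbaaba$ababb  b
    4  aba$ababbaabbbbbbabbabba  a
    5  ababbaabbbbbbabbabbaaba$  $
    6  abbaaba$ababbaabbbbbbabb  b
    7  abbaabbbbbbabbabbaaba$ab  b
    8  abbabbaaba$ababbaabbbbbb  b
    9  abbbbbbabbabbaaba$ababba  a
   10  ba$ababbaabbbbbbabbabbaa  a
   11  baaba$ababbaabbbbbbabbab  b
   12  baabbbbbbabbabbaaba$abab  b
   13  babbaaba$ababbaabbbbbbab  b
   14  babbaabbbbbbabbabbaaba$a  a
   15  babbabbaaba$ababbaabbbbb  b
   16  bbaaba$ababbaabbbbbbabba  a
   17  bbaabbbbbbabbabbaaba$aba  a
   18  bbabbaaba$ababbaabbbbbba  a
   19  bbabbabbaaba$ababbaabbbb  b
   20  bbbabbabbaaba$ababbaabbb  b
   21  bbbbabbabbaaba$ababbaabb  b
   22  bbbbbabbabbaaba$ababbaab  b
   23  bbbbbbabbabbaaba$ababbaa  a

abbba$bbbaabbbabaaabbbba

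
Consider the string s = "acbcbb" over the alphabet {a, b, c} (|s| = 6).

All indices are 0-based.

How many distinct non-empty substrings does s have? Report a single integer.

17

sorted suffixes:
  #0 SA[0]=0  'acbcbb'
  #1 SA[1]=5  'b'
  #2 SA[2]=4  'bb'
  #3 SA[3]=2  'bcbb'
  #4 SA[4]=3  'cbb'
  #5 SA[5]=1  'cbcbb'

SA = [0, 5, 4, 2, 3, 1]
i: (SA[i-1],SA[i]) lcp shared
  1: (0,5) 0 ''
  2: (5,4) 1 'b'
  3: (4,2) 1 'b'
  4: (2,3) 0 ''
  5: (3,1) 2 'cb'

n(n+1)/2 = 6·7/2 = 21
Σ LCP = 0 + 0 + 1 + 1 + 0 + 2 = 4
distinct = 21 − 4 = 17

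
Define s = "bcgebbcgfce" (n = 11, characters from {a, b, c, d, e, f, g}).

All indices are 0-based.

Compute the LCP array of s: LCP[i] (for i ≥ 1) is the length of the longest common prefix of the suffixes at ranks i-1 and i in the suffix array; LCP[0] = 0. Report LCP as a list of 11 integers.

[0, 1, 3, 0, 1, 2, 0, 1, 0, 0, 1]

sorted suffixes:
  #0 SA[0]=4  'bbcgfce'
  #1 SA[1]=0  'bcgebbcgfce'
  #2 SA[2]=5  'bcgfce'
  #3 SA[3]=9  'ce'
  #4 SA[4]=1  'cgebbcgfce'
  #5 SA[5]=6  'cgfce'
  #6 SA[6]=10  'e'
  #7 SA[7]=3  'ebbcgfce'
  #8 SA[8]=8  'fce'
  #9 SA[9]=2  'gebbcgfce'
  #10 SA[10]=7  'gfce'

SA = [4, 0, 5, 9, 1, 6, 10, 3, 8, 2, 7]
rank  pair      lcp
   1  s[4:],s[0:]  1  'b'
   2  s[0:],s[5:]  3  'bcg'
   3  s[5:],s[9:]  0  ''
   4  s[9:],s[1:]  1  'c'
   5  s[1:],s[6:]  2  'cg'
   6  s[6:],s[10:]  0  ''
   7  s[10:],s[3:]  1  'e'
   8  s[3:],s[8:]  0  ''
   9  s[8:],s[2:]  0  ''
  10  s[2:],s[7:]  1  'g'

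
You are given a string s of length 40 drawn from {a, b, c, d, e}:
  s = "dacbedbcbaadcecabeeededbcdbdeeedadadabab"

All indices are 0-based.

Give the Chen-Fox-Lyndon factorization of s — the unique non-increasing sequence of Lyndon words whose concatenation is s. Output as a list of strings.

["d", "acbedbcb", "aadcecabeeededbcdbdeeedadadabab"]

emit factor 1: 'd' (i=0, period=1)
emit factor 2: 'acbedbcb' (i=1, period=8)
emit factor 3: 'aadcecabeeededbcdbdeeedadadabab' (i=9, period=31)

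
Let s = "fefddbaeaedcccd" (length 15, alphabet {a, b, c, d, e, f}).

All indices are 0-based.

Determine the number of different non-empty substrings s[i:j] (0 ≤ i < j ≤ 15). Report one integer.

sorted suffixes:
  #0 SA[0]=6  'aeaedcccd'
  #1 SA[1]=8  'aedcccd'
  #2 SA[2]=5  'baeaedcccd'
  #3 SA[3]=11  'cccd'
  #4 SA[4]=12  'ccd'
  #5 SA[5]=13  'cd'
  #6 SA[6]=14  'd'
  #7 SA[7]=4  'dbaeaedcccd'
  #8 SA[8]=10  'dcccd'
  #9 SA[9]=3  'ddbaeaedcccd'
  #10 SA[10]=7  'eaedcccd'
  #11 SA[11]=9  'edcccd'
  #12 SA[12]=1  'efddbaeaedcccd'
  #13 SA[13]=2  'fddbaeaedcccd'
  #14 SA[14]=0  'fefddbaeaedcccd'

SA = [6, 8, 5, 11, 12, 13, 14, 4, 10, 3, 7, 9, 1, 2, 0]
rank  pair      lcp
   1  s[6:],s[8:]  2  'ae'
   2  s[8:],s[5:]  0  ''
   3  s[5:],s[11:]  0  ''
   4  s[11:],s[12:]  2  'cc'
   5  s[12:],s[13:]  1  'c'
   6  s[13:],s[14:]  0  ''
   7  s[14:],s[4:]  1  'd'
   8  s[4:],s[10:]  1  'd'
   9  s[10:],s[3:]  1  'd'
  10  s[3:],s[7:]  0  ''
  11  s[7:],s[9:]  1  'e'
  12  s[9:],s[1:]  1  'e'
  13  s[1:],s[2:]  0  ''
  14  s[2:],s[0:]  1  'f'

n(n+1)/2 = 15·16/2 = 120
Σ LCP = 0 + 2 + 0 + 0 + 2 + 1 + 0 + 1 + 1 + 1 + 0 + 1 + 1 + 0 + 1 = 11
distinct = 120 − 11 = 109

109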